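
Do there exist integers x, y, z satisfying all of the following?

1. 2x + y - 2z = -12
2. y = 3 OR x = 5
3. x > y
Yes

Take x = 5, y = 4, z = 13. Substituting into each constraint:
  (1) 2(5) + 4 - 2(13) = -12 ✓
  (2) x = 5, target 5 ✓ (second branch holds)
  (3) 5 > 4 ✓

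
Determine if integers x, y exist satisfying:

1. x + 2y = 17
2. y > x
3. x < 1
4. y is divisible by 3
Yes

Take x = -1, y = 9. Substituting into each constraint:
  (1) (-1) + 2(9) = 17 ✓
  (2) 9 > -1 ✓
  (3) -1 < 1 ✓
  (4) 9 = 3 × 3, remainder 0 ✓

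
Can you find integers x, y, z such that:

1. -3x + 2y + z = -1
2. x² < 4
Yes

Take x = 1, y = 1, z = 0. Substituting into each constraint:
  (1) -3(1) + 2(1) + 0 = -1 ✓
  (2) x² = (1)² = 1, and 1 < 4 ✓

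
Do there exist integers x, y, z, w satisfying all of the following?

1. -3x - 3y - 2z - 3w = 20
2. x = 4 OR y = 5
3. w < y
Yes

Take x = 4, y = 6, z = -31, w = 4. Substituting into each constraint:
  (1) -3(4) - 3(6) - 2(-31) - 3(4) = 20 ✓
  (2) x = 4, target 4 ✓ (first branch holds)
  (3) 4 < 6 ✓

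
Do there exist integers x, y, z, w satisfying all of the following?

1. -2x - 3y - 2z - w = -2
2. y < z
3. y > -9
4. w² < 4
Yes

Take x = 0, y = 0, z = 1, w = 0. Substituting into each constraint:
  (1) -2(0) - 3(0) - 2(1) + 0 = -2 ✓
  (2) 0 < 1 ✓
  (3) 0 > -9 ✓
  (4) w² = (0)² = 0, and 0 < 4 ✓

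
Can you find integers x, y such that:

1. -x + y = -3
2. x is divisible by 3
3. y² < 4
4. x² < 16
Yes

Take x = 3, y = 0. Substituting into each constraint:
  (1) (-3) + 0 = -3 ✓
  (2) 3 = 3 × 1, remainder 0 ✓
  (3) y² = (0)² = 0, and 0 < 4 ✓
  (4) x² = (3)² = 9, and 9 < 16 ✓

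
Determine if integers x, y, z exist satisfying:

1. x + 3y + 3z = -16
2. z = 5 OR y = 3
Yes

Take x = -31, y = 0, z = 5. Substituting into each constraint:
  (1) (-31) + 3(0) + 3(5) = -16 ✓
  (2) z = 5, target 5 ✓ (first branch holds)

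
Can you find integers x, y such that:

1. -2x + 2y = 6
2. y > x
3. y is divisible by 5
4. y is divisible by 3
Yes

Take x = -3, y = 0. Substituting into each constraint:
  (1) -2(-3) + 2(0) = 6 ✓
  (2) 0 > -3 ✓
  (3) 0 = 5 × 0, remainder 0 ✓
  (4) 0 = 3 × 0, remainder 0 ✓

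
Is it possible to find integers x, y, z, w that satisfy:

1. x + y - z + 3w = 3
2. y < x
Yes

Take x = 2, y = 1, z = 0, w = 0. Substituting into each constraint:
  (1) 2 + 1 + 0 + 3(0) = 3 ✓
  (2) 1 < 2 ✓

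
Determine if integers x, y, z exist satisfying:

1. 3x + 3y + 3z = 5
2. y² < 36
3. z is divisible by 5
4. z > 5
No

Even the single constraint (3x + 3y + 3z = 5) is infeasible over the integers.

  - 3x + 3y + 3z = 5: every term on the left is divisible by 3, so the LHS ≡ 0 (mod 3), but the RHS 5 is not — no integer solution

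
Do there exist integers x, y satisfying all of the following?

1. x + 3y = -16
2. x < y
Yes

Take x = -7, y = -3. Substituting into each constraint:
  (1) (-7) + 3(-3) = -16 ✓
  (2) -7 < -3 ✓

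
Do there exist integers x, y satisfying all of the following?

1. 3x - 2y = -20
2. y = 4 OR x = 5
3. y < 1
No

The full constraint system is jointly infeasible over the integers. Each constraint and what it forces:

  - 3x - 2y = -20: is a linear equation tying the variables together
  - y = 4 OR x = 5: forces a choice: either y = 4 or x = 5
  - y < 1: bounds one variable relative to a constant

Split on the disjunction (y = 4 OR x = 5):
  • If y = 4: this contradicts the bound y ≤ 0.
  • If x = 5: with x = 5, every remaining term of the linear equation is divisible by 2, so the left side is ≡ 0 (mod 2); but the right side -35 ≡ 1 (mod 2). No integers can satisfy it.
Both branches are infeasible, so the system has no integer solution.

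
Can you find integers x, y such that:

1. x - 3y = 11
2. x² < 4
Yes

Take x = -1, y = -4. Substituting into each constraint:
  (1) (-1) - 3(-4) = 11 ✓
  (2) x² = (-1)² = 1, and 1 < 4 ✓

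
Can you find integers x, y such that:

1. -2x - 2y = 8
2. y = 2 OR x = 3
Yes

Take x = -6, y = 2. Substituting into each constraint:
  (1) -2(-6) - 2(2) = 8 ✓
  (2) y = 2, target 2 ✓ (first branch holds)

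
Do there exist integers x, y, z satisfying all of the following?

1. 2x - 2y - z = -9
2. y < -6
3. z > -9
Yes

Take x = -11, y = -7, z = 1. Substituting into each constraint:
  (1) 2(-11) - 2(-7) + (-1) = -9 ✓
  (2) -7 < -6 ✓
  (3) 1 > -9 ✓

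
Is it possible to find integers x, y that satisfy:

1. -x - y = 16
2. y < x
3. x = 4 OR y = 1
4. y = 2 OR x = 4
Yes

Take x = 4, y = -20. Substituting into each constraint:
  (1) (-4) + 20 = 16 ✓
  (2) -20 < 4 ✓
  (3) x = 4, target 4 ✓ (first branch holds)
  (4) x = 4, target 4 ✓ (second branch holds)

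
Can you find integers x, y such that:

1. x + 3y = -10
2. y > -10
Yes

Take x = 2, y = -4. Substituting into each constraint:
  (1) 2 + 3(-4) = -10 ✓
  (2) -4 > -10 ✓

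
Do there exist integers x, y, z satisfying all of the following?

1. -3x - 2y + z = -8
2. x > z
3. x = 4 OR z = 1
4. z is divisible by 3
Yes

Take x = 4, y = -2, z = 0. Substituting into each constraint:
  (1) -3(4) - 2(-2) + 0 = -8 ✓
  (2) 4 > 0 ✓
  (3) x = 4, target 4 ✓ (first branch holds)
  (4) 0 = 3 × 0, remainder 0 ✓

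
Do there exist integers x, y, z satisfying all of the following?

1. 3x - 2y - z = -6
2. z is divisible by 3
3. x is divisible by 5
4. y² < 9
Yes

Take x = 5, y = 0, z = 21. Substituting into each constraint:
  (1) 3(5) - 2(0) + (-21) = -6 ✓
  (2) 21 = 3 × 7, remainder 0 ✓
  (3) 5 = 5 × 1, remainder 0 ✓
  (4) y² = (0)² = 0, and 0 < 9 ✓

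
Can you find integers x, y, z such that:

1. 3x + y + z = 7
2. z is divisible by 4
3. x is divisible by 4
Yes

Take x = 0, y = 7, z = 0. Substituting into each constraint:
  (1) 3(0) + 7 + 0 = 7 ✓
  (2) 0 = 4 × 0, remainder 0 ✓
  (3) 0 = 4 × 0, remainder 0 ✓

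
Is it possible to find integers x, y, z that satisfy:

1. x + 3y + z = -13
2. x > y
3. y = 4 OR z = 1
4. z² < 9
Yes

Take x = -2, y = -4, z = 1. Substituting into each constraint:
  (1) (-2) + 3(-4) + 1 = -13 ✓
  (2) -2 > -4 ✓
  (3) z = 1, target 1 ✓ (second branch holds)
  (4) z² = (1)² = 1, and 1 < 9 ✓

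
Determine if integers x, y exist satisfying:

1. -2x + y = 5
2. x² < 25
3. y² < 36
Yes

Take x = 0, y = 5. Substituting into each constraint:
  (1) -2(0) + 5 = 5 ✓
  (2) x² = (0)² = 0, and 0 < 25 ✓
  (3) y² = (5)² = 25, and 25 < 36 ✓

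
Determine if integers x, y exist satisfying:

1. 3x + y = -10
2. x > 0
Yes

Take x = 1, y = -13. Substituting into each constraint:
  (1) 3(1) + (-13) = -10 ✓
  (2) 1 > 0 ✓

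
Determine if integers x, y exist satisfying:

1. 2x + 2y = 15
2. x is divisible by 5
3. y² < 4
No

Even the single constraint (2x + 2y = 15) is infeasible over the integers.

  - 2x + 2y = 15: every term on the left is divisible by 2, so the LHS ≡ 0 (mod 2), but the RHS 15 is not — no integer solution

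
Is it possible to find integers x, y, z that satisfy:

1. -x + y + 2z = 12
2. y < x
Yes

Take x = 0, y = -2, z = 7. Substituting into each constraint:
  (1) 0 + (-2) + 2(7) = 12 ✓
  (2) -2 < 0 ✓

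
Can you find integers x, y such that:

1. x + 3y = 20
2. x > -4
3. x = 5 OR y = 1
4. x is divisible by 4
No

A contradictory subset is {x + 3y = 20, x = 5 OR y = 1, x is divisible by 4}. No integer assignment can satisfy these jointly:

  - x + 3y = 20: is a linear equation tying the variables together
  - x = 5 OR y = 1: forces a choice: either x = 5 or y = 1
  - x is divisible by 4: restricts x to multiples of 4

Split on the disjunction (x = 5 OR y = 1):
  • If x = 5: this contradicts the divisibility constraint — 5 is not a multiple of 4.
  • If y = 1: with y = 1, writing x = 4x', every remaining term of the linear equation is divisible by 4, so the left side is ≡ 0 (mod 4); but the right side 17 ≡ 1 (mod 4). No integers can satisfy it.
Both branches are infeasible, so the system has no integer solution.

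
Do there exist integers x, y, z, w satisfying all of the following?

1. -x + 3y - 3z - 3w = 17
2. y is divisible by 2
Yes

Take x = 1, y = 0, z = 0, w = -6. Substituting into each constraint:
  (1) (-1) + 3(0) - 3(0) - 3(-6) = 17 ✓
  (2) 0 = 2 × 0, remainder 0 ✓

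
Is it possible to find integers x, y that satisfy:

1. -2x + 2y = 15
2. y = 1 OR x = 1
No

Even the single constraint (-2x + 2y = 15) is infeasible over the integers.

  - -2x + 2y = 15: every term on the left is divisible by 2, so the LHS ≡ 0 (mod 2), but the RHS 15 is not — no integer solution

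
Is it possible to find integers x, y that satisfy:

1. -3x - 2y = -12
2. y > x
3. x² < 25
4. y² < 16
Yes

Take x = 2, y = 3. Substituting into each constraint:
  (1) -3(2) - 2(3) = -12 ✓
  (2) 3 > 2 ✓
  (3) x² = (2)² = 4, and 4 < 25 ✓
  (4) y² = (3)² = 9, and 9 < 16 ✓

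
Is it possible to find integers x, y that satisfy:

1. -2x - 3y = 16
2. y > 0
Yes

Take x = -11, y = 2. Substituting into each constraint:
  (1) -2(-11) - 3(2) = 16 ✓
  (2) 2 > 0 ✓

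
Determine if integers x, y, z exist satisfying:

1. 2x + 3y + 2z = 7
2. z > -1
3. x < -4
Yes

Take x = -5, y = 1, z = 7. Substituting into each constraint:
  (1) 2(-5) + 3(1) + 2(7) = 7 ✓
  (2) 7 > -1 ✓
  (3) -5 < -4 ✓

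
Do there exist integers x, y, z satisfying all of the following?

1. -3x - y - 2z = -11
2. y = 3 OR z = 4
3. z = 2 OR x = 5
Yes

Take x = 5, y = -12, z = 4. Substituting into each constraint:
  (1) -3(5) + 12 - 2(4) = -11 ✓
  (2) z = 4, target 4 ✓ (second branch holds)
  (3) x = 5, target 5 ✓ (second branch holds)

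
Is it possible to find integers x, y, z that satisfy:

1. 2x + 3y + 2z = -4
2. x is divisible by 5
Yes

Take x = 0, y = 0, z = -2. Substituting into each constraint:
  (1) 2(0) + 3(0) + 2(-2) = -4 ✓
  (2) 0 = 5 × 0, remainder 0 ✓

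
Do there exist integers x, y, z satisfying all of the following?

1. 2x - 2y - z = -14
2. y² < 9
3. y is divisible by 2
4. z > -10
Yes

Take x = -7, y = 0, z = 0. Substituting into each constraint:
  (1) 2(-7) - 2(0) + 0 = -14 ✓
  (2) y² = (0)² = 0, and 0 < 9 ✓
  (3) 0 = 2 × 0, remainder 0 ✓
  (4) 0 > -10 ✓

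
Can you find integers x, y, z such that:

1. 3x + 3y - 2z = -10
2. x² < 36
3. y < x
Yes

Take x = 0, y = -2, z = 2. Substituting into each constraint:
  (1) 3(0) + 3(-2) - 2(2) = -10 ✓
  (2) x² = (0)² = 0, and 0 < 36 ✓
  (3) -2 < 0 ✓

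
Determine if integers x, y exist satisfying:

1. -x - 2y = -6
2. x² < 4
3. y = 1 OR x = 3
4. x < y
No

A contradictory subset is {-x - 2y = -6, y = 1 OR x = 3, x < y}. No integer assignment can satisfy these jointly:

  - -x - 2y = -6: is a linear equation tying the variables together
  - y = 1 OR x = 3: forces a choice: either y = 1 or x = 3
  - x < y: bounds one variable relative to another variable

Split on the disjunction (y = 1 OR x = 3):
  • If y = 1: the equation forces x = 4, giving (y, x) = (1, 4), which violates y > x.
  • If x = 3: with x = 3, every remaining term of the linear equation is divisible by 2, so the left side is ≡ 0 (mod 2); but the right side -3 ≡ 1 (mod 2). No integers can satisfy it.
Both branches are infeasible, so the system has no integer solution.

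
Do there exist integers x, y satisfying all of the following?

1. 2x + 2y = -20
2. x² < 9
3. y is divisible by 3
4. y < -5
Yes

Take x = 2, y = -12. Substituting into each constraint:
  (1) 2(2) + 2(-12) = -20 ✓
  (2) x² = (2)² = 4, and 4 < 9 ✓
  (3) -12 = 3 × -4, remainder 0 ✓
  (4) -12 < -5 ✓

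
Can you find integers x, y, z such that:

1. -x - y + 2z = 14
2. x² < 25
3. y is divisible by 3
Yes

Take x = 0, y = 0, z = 7. Substituting into each constraint:
  (1) 0 + 0 + 2(7) = 14 ✓
  (2) x² = (0)² = 0, and 0 < 25 ✓
  (3) 0 = 3 × 0, remainder 0 ✓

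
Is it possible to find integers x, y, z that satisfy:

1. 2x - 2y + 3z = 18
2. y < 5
Yes

Take x = 0, y = -9, z = 0. Substituting into each constraint:
  (1) 2(0) - 2(-9) + 3(0) = 18 ✓
  (2) -9 < 5 ✓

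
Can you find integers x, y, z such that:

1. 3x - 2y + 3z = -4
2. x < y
Yes

Take x = 1, y = 2, z = -1. Substituting into each constraint:
  (1) 3(1) - 2(2) + 3(-1) = -4 ✓
  (2) 1 < 2 ✓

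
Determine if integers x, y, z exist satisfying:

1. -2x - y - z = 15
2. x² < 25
Yes

Take x = 0, y = 0, z = -15. Substituting into each constraint:
  (1) -2(0) + 0 + 15 = 15 ✓
  (2) x² = (0)² = 0, and 0 < 25 ✓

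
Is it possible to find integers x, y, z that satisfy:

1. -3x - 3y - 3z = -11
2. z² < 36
No

Even the single constraint (-3x - 3y - 3z = -11) is infeasible over the integers.

  - -3x - 3y - 3z = -11: every term on the left is divisible by 3, so the LHS ≡ 0 (mod 3), but the RHS -11 is not — no integer solution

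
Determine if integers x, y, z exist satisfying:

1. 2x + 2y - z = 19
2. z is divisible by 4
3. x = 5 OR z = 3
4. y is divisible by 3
No

A contradictory subset is {2x + 2y - z = 19, z is divisible by 4, x = 5 OR z = 3}. No integer assignment can satisfy these jointly:

  - 2x + 2y - z = 19: is a linear equation tying the variables together
  - z is divisible by 4: restricts z to multiples of 4
  - x = 5 OR z = 3: forces a choice: either x = 5 or z = 3

Modular obstruction: writing z = 4z', every remaining term of the linear equation is divisible by 2, so the left side is ≡ 0 (mod 2); but the right side 19 ≡ 1 (mod 2). No integers can satisfy it.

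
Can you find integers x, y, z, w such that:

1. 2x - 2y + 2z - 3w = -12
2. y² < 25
Yes

Take x = 0, y = 0, z = -6, w = 0. Substituting into each constraint:
  (1) 2(0) - 2(0) + 2(-6) - 3(0) = -12 ✓
  (2) y² = (0)² = 0, and 0 < 25 ✓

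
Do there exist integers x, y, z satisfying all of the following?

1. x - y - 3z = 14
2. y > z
Yes

Take x = 15, y = 1, z = 0. Substituting into each constraint:
  (1) 15 + (-1) - 3(0) = 14 ✓
  (2) 1 > 0 ✓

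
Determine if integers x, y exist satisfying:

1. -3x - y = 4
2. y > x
Yes

Take x = -2, y = 2. Substituting into each constraint:
  (1) -3(-2) + (-2) = 4 ✓
  (2) 2 > -2 ✓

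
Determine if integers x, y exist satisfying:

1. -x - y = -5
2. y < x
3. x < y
No

A contradictory subset is {y < x, x < y}. No integer assignment can satisfy these jointly:

  - y < x: bounds one variable relative to another variable
  - x < y: bounds one variable relative to another variable

Direct contradiction: x > y and y > x cannot both hold.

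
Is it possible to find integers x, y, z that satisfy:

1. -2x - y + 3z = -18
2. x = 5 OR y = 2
Yes

Take x = 8, y = 2, z = 0. Substituting into each constraint:
  (1) -2(8) + (-2) + 3(0) = -18 ✓
  (2) y = 2, target 2 ✓ (second branch holds)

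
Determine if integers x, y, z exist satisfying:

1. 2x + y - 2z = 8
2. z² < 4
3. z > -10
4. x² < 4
Yes

Take x = 0, y = 8, z = 0. Substituting into each constraint:
  (1) 2(0) + 8 - 2(0) = 8 ✓
  (2) z² = (0)² = 0, and 0 < 4 ✓
  (3) 0 > -10 ✓
  (4) x² = (0)² = 0, and 0 < 4 ✓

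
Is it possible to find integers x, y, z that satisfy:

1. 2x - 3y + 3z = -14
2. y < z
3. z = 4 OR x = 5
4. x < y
Yes

Take x = -10, y = 2, z = 4. Substituting into each constraint:
  (1) 2(-10) - 3(2) + 3(4) = -14 ✓
  (2) 2 < 4 ✓
  (3) z = 4, target 4 ✓ (first branch holds)
  (4) -10 < 2 ✓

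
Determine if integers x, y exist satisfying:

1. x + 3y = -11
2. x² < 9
Yes

Take x = -2, y = -3. Substituting into each constraint:
  (1) (-2) + 3(-3) = -11 ✓
  (2) x² = (-2)² = 4, and 4 < 9 ✓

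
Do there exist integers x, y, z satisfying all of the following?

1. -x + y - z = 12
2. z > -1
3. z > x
Yes

Take x = -1, y = 11, z = 0. Substituting into each constraint:
  (1) 1 + 11 + 0 = 12 ✓
  (2) 0 > -1 ✓
  (3) 0 > -1 ✓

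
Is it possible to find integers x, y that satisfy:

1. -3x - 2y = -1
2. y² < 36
Yes

Take x = -1, y = 2. Substituting into each constraint:
  (1) -3(-1) - 2(2) = -1 ✓
  (2) y² = (2)² = 4, and 4 < 36 ✓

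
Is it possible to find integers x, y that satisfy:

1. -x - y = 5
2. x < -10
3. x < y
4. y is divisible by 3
Yes

Take x = -11, y = 6. Substituting into each constraint:
  (1) 11 + (-6) = 5 ✓
  (2) -11 < -10 ✓
  (3) -11 < 6 ✓
  (4) 6 = 3 × 2, remainder 0 ✓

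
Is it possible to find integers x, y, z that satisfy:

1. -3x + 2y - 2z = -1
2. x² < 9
Yes

Take x = 1, y = 0, z = -1. Substituting into each constraint:
  (1) -3(1) + 2(0) - 2(-1) = -1 ✓
  (2) x² = (1)² = 1, and 1 < 9 ✓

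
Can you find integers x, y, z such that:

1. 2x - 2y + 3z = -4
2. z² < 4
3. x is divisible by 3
Yes

Take x = 0, y = 2, z = 0. Substituting into each constraint:
  (1) 2(0) - 2(2) + 3(0) = -4 ✓
  (2) z² = (0)² = 0, and 0 < 4 ✓
  (3) 0 = 3 × 0, remainder 0 ✓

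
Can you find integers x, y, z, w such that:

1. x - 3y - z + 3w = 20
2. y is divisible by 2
Yes

Take x = 0, y = 0, z = 1, w = 7. Substituting into each constraint:
  (1) 0 - 3(0) + (-1) + 3(7) = 20 ✓
  (2) 0 = 2 × 0, remainder 0 ✓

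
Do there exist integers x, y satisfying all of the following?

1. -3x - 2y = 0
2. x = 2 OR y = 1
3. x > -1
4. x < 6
Yes

Take x = 2, y = -3. Substituting into each constraint:
  (1) -3(2) - 2(-3) = 0 ✓
  (2) x = 2, target 2 ✓ (first branch holds)
  (3) 2 > -1 ✓
  (4) 2 < 6 ✓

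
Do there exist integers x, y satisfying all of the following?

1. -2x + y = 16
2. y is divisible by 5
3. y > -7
Yes

Take x = -8, y = 0. Substituting into each constraint:
  (1) -2(-8) + 0 = 16 ✓
  (2) 0 = 5 × 0, remainder 0 ✓
  (3) 0 > -7 ✓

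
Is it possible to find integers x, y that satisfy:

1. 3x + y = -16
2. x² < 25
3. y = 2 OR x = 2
Yes

Take x = 2, y = -22. Substituting into each constraint:
  (1) 3(2) + (-22) = -16 ✓
  (2) x² = (2)² = 4, and 4 < 25 ✓
  (3) x = 2, target 2 ✓ (second branch holds)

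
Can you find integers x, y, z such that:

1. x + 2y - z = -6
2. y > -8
Yes

Take x = -6, y = 0, z = 0. Substituting into each constraint:
  (1) (-6) + 2(0) + 0 = -6 ✓
  (2) 0 > -8 ✓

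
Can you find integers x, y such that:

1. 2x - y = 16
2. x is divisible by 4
Yes

Take x = 0, y = -16. Substituting into each constraint:
  (1) 2(0) + 16 = 16 ✓
  (2) 0 = 4 × 0, remainder 0 ✓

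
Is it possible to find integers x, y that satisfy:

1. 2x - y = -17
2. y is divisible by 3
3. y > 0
Yes

Take x = -7, y = 3. Substituting into each constraint:
  (1) 2(-7) + (-3) = -17 ✓
  (2) 3 = 3 × 1, remainder 0 ✓
  (3) 3 > 0 ✓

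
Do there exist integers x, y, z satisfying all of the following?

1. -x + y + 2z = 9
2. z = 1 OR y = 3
Yes

Take x = -3, y = 4, z = 1. Substituting into each constraint:
  (1) 3 + 4 + 2(1) = 9 ✓
  (2) z = 1, target 1 ✓ (first branch holds)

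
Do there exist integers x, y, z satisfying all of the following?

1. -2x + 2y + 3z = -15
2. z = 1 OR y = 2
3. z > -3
Yes

Take x = 8, y = 2, z = -1. Substituting into each constraint:
  (1) -2(8) + 2(2) + 3(-1) = -15 ✓
  (2) y = 2, target 2 ✓ (second branch holds)
  (3) -1 > -3 ✓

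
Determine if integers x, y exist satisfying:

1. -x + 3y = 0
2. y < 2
Yes

Take x = 0, y = 0. Substituting into each constraint:
  (1) 0 + 3(0) = 0 ✓
  (2) 0 < 2 ✓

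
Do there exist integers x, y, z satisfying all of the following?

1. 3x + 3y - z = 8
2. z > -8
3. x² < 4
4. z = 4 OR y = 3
Yes

Take x = -1, y = 3, z = -2. Substituting into each constraint:
  (1) 3(-1) + 3(3) + 2 = 8 ✓
  (2) -2 > -8 ✓
  (3) x² = (-1)² = 1, and 1 < 4 ✓
  (4) y = 3, target 3 ✓ (second branch holds)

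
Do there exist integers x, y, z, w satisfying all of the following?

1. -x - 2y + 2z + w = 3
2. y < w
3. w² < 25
Yes

Take x = 0, y = 0, z = 1, w = 1. Substituting into each constraint:
  (1) 0 - 2(0) + 2(1) + 1 = 3 ✓
  (2) 0 < 1 ✓
  (3) w² = (1)² = 1, and 1 < 25 ✓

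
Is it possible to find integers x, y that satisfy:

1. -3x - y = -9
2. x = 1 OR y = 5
Yes

Take x = 1, y = 6. Substituting into each constraint:
  (1) -3(1) + (-6) = -9 ✓
  (2) x = 1, target 1 ✓ (first branch holds)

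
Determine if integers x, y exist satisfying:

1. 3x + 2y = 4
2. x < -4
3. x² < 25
No

A contradictory subset is {x < -4, x² < 25}. No integer assignment can satisfy these jointly:

  - x < -4: bounds one variable relative to a constant
  - x² < 25: restricts x to |x| ≤ 4

Direct contradiction: the bounds on x require x ≥ -4 and x ≤ -5 simultaneously, which is empty.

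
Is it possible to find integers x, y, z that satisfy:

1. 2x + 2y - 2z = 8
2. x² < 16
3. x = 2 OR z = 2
Yes

Take x = 1, y = 5, z = 2. Substituting into each constraint:
  (1) 2(1) + 2(5) - 2(2) = 8 ✓
  (2) x² = (1)² = 1, and 1 < 16 ✓
  (3) z = 2, target 2 ✓ (second branch holds)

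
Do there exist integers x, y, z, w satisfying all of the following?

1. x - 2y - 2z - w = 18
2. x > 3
Yes

Take x = 4, y = -7, z = 0, w = 0. Substituting into each constraint:
  (1) 4 - 2(-7) - 2(0) + 0 = 18 ✓
  (2) 4 > 3 ✓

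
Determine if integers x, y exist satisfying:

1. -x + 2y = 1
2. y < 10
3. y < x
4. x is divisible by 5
Yes

Take x = 5, y = 3. Substituting into each constraint:
  (1) (-5) + 2(3) = 1 ✓
  (2) 3 < 10 ✓
  (3) 3 < 5 ✓
  (4) 5 = 5 × 1, remainder 0 ✓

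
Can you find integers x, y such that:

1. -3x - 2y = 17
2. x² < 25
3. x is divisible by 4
No

A contradictory subset is {-3x - 2y = 17, x is divisible by 4}. No integer assignment can satisfy these jointly:

  - -3x - 2y = 17: is a linear equation tying the variables together
  - x is divisible by 4: restricts x to multiples of 4

Modular obstruction: writing x = 4x', every remaining term of the linear equation is divisible by 2, so the left side is ≡ 0 (mod 2); but the right side 17 ≡ 1 (mod 2). No integers can satisfy it.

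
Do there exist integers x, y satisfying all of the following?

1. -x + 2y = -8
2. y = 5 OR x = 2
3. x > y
Yes

Take x = 18, y = 5. Substituting into each constraint:
  (1) (-18) + 2(5) = -8 ✓
  (2) y = 5, target 5 ✓ (first branch holds)
  (3) 18 > 5 ✓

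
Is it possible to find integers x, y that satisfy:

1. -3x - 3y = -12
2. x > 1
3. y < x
Yes

Take x = 4, y = 0. Substituting into each constraint:
  (1) -3(4) - 3(0) = -12 ✓
  (2) 4 > 1 ✓
  (3) 0 < 4 ✓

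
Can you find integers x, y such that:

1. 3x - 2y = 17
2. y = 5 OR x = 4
Yes

Take x = 9, y = 5. Substituting into each constraint:
  (1) 3(9) - 2(5) = 17 ✓
  (2) y = 5, target 5 ✓ (first branch holds)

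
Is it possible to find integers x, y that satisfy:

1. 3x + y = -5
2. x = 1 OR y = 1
Yes

Take x = 1, y = -8. Substituting into each constraint:
  (1) 3(1) + (-8) = -5 ✓
  (2) x = 1, target 1 ✓ (first branch holds)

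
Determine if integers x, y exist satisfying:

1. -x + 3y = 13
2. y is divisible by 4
Yes

Take x = -13, y = 0. Substituting into each constraint:
  (1) 13 + 3(0) = 13 ✓
  (2) 0 = 4 × 0, remainder 0 ✓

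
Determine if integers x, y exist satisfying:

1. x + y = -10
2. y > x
Yes

Take x = -6, y = -4. Substituting into each constraint:
  (1) (-6) + (-4) = -10 ✓
  (2) -4 > -6 ✓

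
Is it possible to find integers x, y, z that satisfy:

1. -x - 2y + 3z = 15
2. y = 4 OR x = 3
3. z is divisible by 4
Yes

Take x = -23, y = 4, z = 0. Substituting into each constraint:
  (1) 23 - 2(4) + 3(0) = 15 ✓
  (2) y = 4, target 4 ✓ (first branch holds)
  (3) 0 = 4 × 0, remainder 0 ✓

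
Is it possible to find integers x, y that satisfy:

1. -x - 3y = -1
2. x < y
Yes

Take x = -2, y = 1. Substituting into each constraint:
  (1) 2 - 3(1) = -1 ✓
  (2) -2 < 1 ✓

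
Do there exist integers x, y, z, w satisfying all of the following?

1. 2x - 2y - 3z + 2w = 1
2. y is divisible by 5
Yes

Take x = 2, y = 0, z = 1, w = 0. Substituting into each constraint:
  (1) 2(2) - 2(0) - 3(1) + 2(0) = 1 ✓
  (2) 0 = 5 × 0, remainder 0 ✓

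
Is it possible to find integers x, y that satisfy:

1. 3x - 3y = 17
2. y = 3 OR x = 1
No

Even the single constraint (3x - 3y = 17) is infeasible over the integers.

  - 3x - 3y = 17: every term on the left is divisible by 3, so the LHS ≡ 0 (mod 3), but the RHS 17 is not — no integer solution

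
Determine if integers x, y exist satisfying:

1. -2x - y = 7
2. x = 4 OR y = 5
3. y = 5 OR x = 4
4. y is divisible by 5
Yes

Take x = -6, y = 5. Substituting into each constraint:
  (1) -2(-6) + (-5) = 7 ✓
  (2) y = 5, target 5 ✓ (second branch holds)
  (3) y = 5, target 5 ✓ (first branch holds)
  (4) 5 = 5 × 1, remainder 0 ✓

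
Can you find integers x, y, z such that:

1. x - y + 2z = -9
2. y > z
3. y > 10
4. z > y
No

A contradictory subset is {y > z, z > y}. No integer assignment can satisfy these jointly:

  - y > z: bounds one variable relative to another variable
  - z > y: bounds one variable relative to another variable

Direct contradiction: y > z and z > y cannot both hold.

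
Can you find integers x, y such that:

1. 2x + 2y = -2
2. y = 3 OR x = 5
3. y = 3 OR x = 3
Yes

Take x = -4, y = 3. Substituting into each constraint:
  (1) 2(-4) + 2(3) = -2 ✓
  (2) y = 3, target 3 ✓ (first branch holds)
  (3) y = 3, target 3 ✓ (first branch holds)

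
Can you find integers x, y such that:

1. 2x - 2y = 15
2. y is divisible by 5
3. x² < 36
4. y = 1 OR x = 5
No

Even the single constraint (2x - 2y = 15) is infeasible over the integers.

  - 2x - 2y = 15: every term on the left is divisible by 2, so the LHS ≡ 0 (mod 2), but the RHS 15 is not — no integer solution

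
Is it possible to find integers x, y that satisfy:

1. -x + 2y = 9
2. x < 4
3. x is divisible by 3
Yes

Take x = 3, y = 6. Substituting into each constraint:
  (1) (-3) + 2(6) = 9 ✓
  (2) 3 < 4 ✓
  (3) 3 = 3 × 1, remainder 0 ✓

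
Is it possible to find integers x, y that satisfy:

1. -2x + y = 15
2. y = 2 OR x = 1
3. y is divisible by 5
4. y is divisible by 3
No

A contradictory subset is {-2x + y = 15, y = 2 OR x = 1, y is divisible by 5}. No integer assignment can satisfy these jointly:

  - -2x + y = 15: is a linear equation tying the variables together
  - y = 2 OR x = 1: forces a choice: either y = 2 or x = 1
  - y is divisible by 5: restricts y to multiples of 5

Split on the disjunction (y = 2 OR x = 1):
  • If y = 2: this contradicts the divisibility constraint — 2 is not a multiple of 5.
  • If x = 1: with x = 1, writing y = 5y', every remaining term of the linear equation is divisible by 5, so the left side is ≡ 0 (mod 5); but the right side 17 ≡ 2 (mod 5). No integers can satisfy it.
Both branches are infeasible, so the system has no integer solution.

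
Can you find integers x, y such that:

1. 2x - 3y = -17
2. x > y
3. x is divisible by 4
Yes

Take x = 20, y = 19. Substituting into each constraint:
  (1) 2(20) - 3(19) = -17 ✓
  (2) 20 > 19 ✓
  (3) 20 = 4 × 5, remainder 0 ✓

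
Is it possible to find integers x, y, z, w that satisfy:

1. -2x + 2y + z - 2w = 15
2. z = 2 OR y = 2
Yes

Take x = 0, y = 2, z = 1, w = -5. Substituting into each constraint:
  (1) -2(0) + 2(2) + 1 - 2(-5) = 15 ✓
  (2) y = 2, target 2 ✓ (second branch holds)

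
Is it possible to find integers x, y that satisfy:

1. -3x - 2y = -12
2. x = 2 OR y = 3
Yes

Take x = 2, y = 3. Substituting into each constraint:
  (1) -3(2) - 2(3) = -12 ✓
  (2) x = 2, target 2 ✓ (first branch holds)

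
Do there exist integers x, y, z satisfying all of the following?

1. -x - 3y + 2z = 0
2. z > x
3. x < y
Yes

Take x = 0, y = 2, z = 3. Substituting into each constraint:
  (1) 0 - 3(2) + 2(3) = 0 ✓
  (2) 3 > 0 ✓
  (3) 0 < 2 ✓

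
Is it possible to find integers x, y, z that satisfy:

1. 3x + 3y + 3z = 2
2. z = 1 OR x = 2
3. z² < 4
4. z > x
No

Even the single constraint (3x + 3y + 3z = 2) is infeasible over the integers.

  - 3x + 3y + 3z = 2: every term on the left is divisible by 3, so the LHS ≡ 0 (mod 3), but the RHS 2 is not — no integer solution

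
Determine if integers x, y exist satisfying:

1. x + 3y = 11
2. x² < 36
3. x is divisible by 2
Yes

Take x = 2, y = 3. Substituting into each constraint:
  (1) 2 + 3(3) = 11 ✓
  (2) x² = (2)² = 4, and 4 < 36 ✓
  (3) 2 = 2 × 1, remainder 0 ✓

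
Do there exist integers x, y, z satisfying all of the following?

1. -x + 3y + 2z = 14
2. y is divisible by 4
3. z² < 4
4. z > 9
No

A contradictory subset is {z² < 4, z > 9}. No integer assignment can satisfy these jointly:

  - z² < 4: restricts z to |z| ≤ 1
  - z > 9: bounds one variable relative to a constant

Direct contradiction: the bounds on z require z ≥ 10 and z ≤ 1 simultaneously, which is empty.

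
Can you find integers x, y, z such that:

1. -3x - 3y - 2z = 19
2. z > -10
Yes

Take x = -7, y = 0, z = 1. Substituting into each constraint:
  (1) -3(-7) - 3(0) - 2(1) = 19 ✓
  (2) 1 > -10 ✓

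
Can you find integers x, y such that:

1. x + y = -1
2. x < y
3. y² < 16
Yes

Take x = -1, y = 0. Substituting into each constraint:
  (1) (-1) + 0 = -1 ✓
  (2) -1 < 0 ✓
  (3) y² = (0)² = 0, and 0 < 16 ✓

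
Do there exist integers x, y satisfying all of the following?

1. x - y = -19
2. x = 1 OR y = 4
Yes

Take x = -15, y = 4. Substituting into each constraint:
  (1) (-15) + (-4) = -19 ✓
  (2) y = 4, target 4 ✓ (second branch holds)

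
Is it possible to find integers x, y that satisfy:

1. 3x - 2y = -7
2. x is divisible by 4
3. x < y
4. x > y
No

A contradictory subset is {x < y, x > y}. No integer assignment can satisfy these jointly:

  - x < y: bounds one variable relative to another variable
  - x > y: bounds one variable relative to another variable

Direct contradiction: y > x and x > y cannot both hold.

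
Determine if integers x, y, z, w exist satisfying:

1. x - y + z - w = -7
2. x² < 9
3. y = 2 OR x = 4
Yes

Take x = 0, y = 2, z = 0, w = 5. Substituting into each constraint:
  (1) 0 + (-2) + 0 + (-5) = -7 ✓
  (2) x² = (0)² = 0, and 0 < 9 ✓
  (3) y = 2, target 2 ✓ (first branch holds)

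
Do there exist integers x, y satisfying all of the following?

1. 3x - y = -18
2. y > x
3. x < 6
Yes

Take x = -6, y = 0. Substituting into each constraint:
  (1) 3(-6) + 0 = -18 ✓
  (2) 0 > -6 ✓
  (3) -6 < 6 ✓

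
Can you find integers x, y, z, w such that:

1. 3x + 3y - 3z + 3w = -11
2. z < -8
No

Even the single constraint (3x + 3y - 3z + 3w = -11) is infeasible over the integers.

  - 3x + 3y - 3z + 3w = -11: every term on the left is divisible by 3, so the LHS ≡ 0 (mod 3), but the RHS -11 is not — no integer solution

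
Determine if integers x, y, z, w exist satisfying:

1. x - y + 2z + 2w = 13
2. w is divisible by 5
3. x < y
Yes

Take x = 0, y = 1, z = 7, w = 0. Substituting into each constraint:
  (1) 0 + (-1) + 2(7) + 2(0) = 13 ✓
  (2) 0 = 5 × 0, remainder 0 ✓
  (3) 0 < 1 ✓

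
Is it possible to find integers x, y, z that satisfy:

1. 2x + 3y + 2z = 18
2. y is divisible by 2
Yes

Take x = 9, y = 0, z = 0. Substituting into each constraint:
  (1) 2(9) + 3(0) + 2(0) = 18 ✓
  (2) 0 = 2 × 0, remainder 0 ✓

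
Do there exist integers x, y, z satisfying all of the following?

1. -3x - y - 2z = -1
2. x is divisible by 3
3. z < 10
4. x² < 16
Yes

Take x = 0, y = 1, z = 0. Substituting into each constraint:
  (1) -3(0) + (-1) - 2(0) = -1 ✓
  (2) 0 = 3 × 0, remainder 0 ✓
  (3) 0 < 10 ✓
  (4) x² = (0)² = 0, and 0 < 16 ✓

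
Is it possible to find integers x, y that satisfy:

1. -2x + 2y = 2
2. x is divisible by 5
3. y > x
Yes

Take x = 0, y = 1. Substituting into each constraint:
  (1) -2(0) + 2(1) = 2 ✓
  (2) 0 = 5 × 0, remainder 0 ✓
  (3) 1 > 0 ✓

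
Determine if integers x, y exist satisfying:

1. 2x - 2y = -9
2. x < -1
No

Even the single constraint (2x - 2y = -9) is infeasible over the integers.

  - 2x - 2y = -9: every term on the left is divisible by 2, so the LHS ≡ 0 (mod 2), but the RHS -9 is not — no integer solution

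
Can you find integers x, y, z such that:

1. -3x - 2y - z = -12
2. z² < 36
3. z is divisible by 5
Yes

Take x = 0, y = 6, z = 0. Substituting into each constraint:
  (1) -3(0) - 2(6) + 0 = -12 ✓
  (2) z² = (0)² = 0, and 0 < 36 ✓
  (3) 0 = 5 × 0, remainder 0 ✓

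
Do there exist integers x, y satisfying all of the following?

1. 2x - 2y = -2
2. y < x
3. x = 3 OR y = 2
No

A contradictory subset is {2x - 2y = -2, y < x}. No integer assignment can satisfy these jointly:

  - 2x - 2y = -2: is a linear equation tying the variables together
  - y < x: bounds one variable relative to another variable

From the equation, x − y = -1, i.e. x − y = -1; but x > y requires x − y ≥ 1. Contradiction.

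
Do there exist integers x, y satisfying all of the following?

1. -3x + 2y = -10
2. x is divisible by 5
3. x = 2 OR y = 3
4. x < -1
No

A contradictory subset is {-3x + 2y = -10, x = 2 OR y = 3, x < -1}. No integer assignment can satisfy these jointly:

  - -3x + 2y = -10: is a linear equation tying the variables together
  - x = 2 OR y = 3: forces a choice: either x = 2 or y = 3
  - x < -1: bounds one variable relative to a constant

Split on the disjunction (x = 2 OR y = 3):
  • If x = 2: this contradicts the bound x ≤ -2.
  • If y = 3: with y = 3, every remaining term of the linear equation is divisible by 3, so the left side is ≡ 0 (mod 3); but the right side -16 ≡ 2 (mod 3). No integers can satisfy it.
Both branches are infeasible, so the system has no integer solution.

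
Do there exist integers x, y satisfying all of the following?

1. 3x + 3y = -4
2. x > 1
No

Even the single constraint (3x + 3y = -4) is infeasible over the integers.

  - 3x + 3y = -4: every term on the left is divisible by 3, so the LHS ≡ 0 (mod 3), but the RHS -4 is not — no integer solution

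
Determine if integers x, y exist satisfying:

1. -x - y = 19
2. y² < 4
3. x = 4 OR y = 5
No

The full constraint system is jointly infeasible over the integers. Each constraint and what it forces:

  - -x - y = 19: is a linear equation tying the variables together
  - y² < 4: restricts y to |y| ≤ 1
  - x = 4 OR y = 5: forces a choice: either x = 4 or y = 5

Split on the disjunction (x = 4 OR y = 5):
  • If x = 4: the equation forces y = -23, but y² < 4 requires |y| ≤ 1.
  • If y = 5: this contradicts y² < 4, which requires |y| ≤ 1.
Both branches are infeasible, so the system has no integer solution.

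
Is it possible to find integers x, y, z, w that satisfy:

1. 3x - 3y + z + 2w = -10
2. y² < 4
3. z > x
Yes

Take x = -3, y = 0, z = -1, w = 0. Substituting into each constraint:
  (1) 3(-3) - 3(0) + (-1) + 2(0) = -10 ✓
  (2) y² = (0)² = 0, and 0 < 4 ✓
  (3) -1 > -3 ✓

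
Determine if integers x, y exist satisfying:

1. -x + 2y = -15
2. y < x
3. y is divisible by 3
Yes

Take x = 15, y = 0. Substituting into each constraint:
  (1) (-15) + 2(0) = -15 ✓
  (2) 0 < 15 ✓
  (3) 0 = 3 × 0, remainder 0 ✓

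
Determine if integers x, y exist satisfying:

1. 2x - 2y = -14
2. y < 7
Yes

Take x = -7, y = 0. Substituting into each constraint:
  (1) 2(-7) - 2(0) = -14 ✓
  (2) 0 < 7 ✓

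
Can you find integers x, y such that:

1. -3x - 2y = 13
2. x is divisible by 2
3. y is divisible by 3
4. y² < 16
No

A contradictory subset is {-3x - 2y = 13, y is divisible by 3}. No integer assignment can satisfy these jointly:

  - -3x - 2y = 13: is a linear equation tying the variables together
  - y is divisible by 3: restricts y to multiples of 3

Modular obstruction: writing y = 3y', every remaining term of the linear equation is divisible by 3, so the left side is ≡ 0 (mod 3); but the right side 13 ≡ 1 (mod 3). No integers can satisfy it.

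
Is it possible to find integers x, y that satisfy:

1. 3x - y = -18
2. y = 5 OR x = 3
Yes

Take x = 3, y = 27. Substituting into each constraint:
  (1) 3(3) + (-27) = -18 ✓
  (2) x = 3, target 3 ✓ (second branch holds)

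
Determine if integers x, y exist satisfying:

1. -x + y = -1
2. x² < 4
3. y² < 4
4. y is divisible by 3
Yes

Take x = 1, y = 0. Substituting into each constraint:
  (1) (-1) + 0 = -1 ✓
  (2) x² = (1)² = 1, and 1 < 4 ✓
  (3) y² = (0)² = 0, and 0 < 4 ✓
  (4) 0 = 3 × 0, remainder 0 ✓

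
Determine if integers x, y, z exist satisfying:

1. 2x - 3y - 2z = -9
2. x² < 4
Yes

Take x = 0, y = 1, z = 3. Substituting into each constraint:
  (1) 2(0) - 3(1) - 2(3) = -9 ✓
  (2) x² = (0)² = 0, and 0 < 4 ✓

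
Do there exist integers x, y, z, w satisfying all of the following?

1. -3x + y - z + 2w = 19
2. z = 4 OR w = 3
Yes

Take x = 0, y = 0, z = -13, w = 3. Substituting into each constraint:
  (1) -3(0) + 0 + 13 + 2(3) = 19 ✓
  (2) w = 3, target 3 ✓ (second branch holds)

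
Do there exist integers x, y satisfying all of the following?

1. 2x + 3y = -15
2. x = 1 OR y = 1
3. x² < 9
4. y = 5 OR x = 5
No

The full constraint system is jointly infeasible over the integers. Each constraint and what it forces:

  - 2x + 3y = -15: is a linear equation tying the variables together
  - x = 1 OR y = 1: forces a choice: either x = 1 or y = 1
  - x² < 9: restricts x to |x| ≤ 2
  - y = 5 OR x = 5: forces a choice: either y = 5 or x = 5

The bounds confine x to {-2, -1, 0, 1, 2}. For each value, substitute into the equation:
  • x = -2: the equation gives 3y = -11, so y would not be an integer.
  • x = -1: the equation gives 3y = -13, so y would not be an integer.
  • x = 0: the equation forces y = -5, but neither branch of (x = 1 OR y = 1) holds.
  • x = 1: the equation gives 3y = -17, so y would not be an integer.
  • x = 2: the equation gives 3y = -19, so y would not be an integer.
Every case fails, so no integer solution exists.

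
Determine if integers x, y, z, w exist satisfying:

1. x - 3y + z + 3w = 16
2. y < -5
Yes

Take x = 1, y = -6, z = 0, w = -1. Substituting into each constraint:
  (1) 1 - 3(-6) + 0 + 3(-1) = 16 ✓
  (2) -6 < -5 ✓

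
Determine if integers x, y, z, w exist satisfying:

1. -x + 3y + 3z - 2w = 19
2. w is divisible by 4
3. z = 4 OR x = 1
Yes

Take x = 1, y = 3, z = 1, w = -4. Substituting into each constraint:
  (1) (-1) + 3(3) + 3(1) - 2(-4) = 19 ✓
  (2) -4 = 4 × -1, remainder 0 ✓
  (3) x = 1, target 1 ✓ (second branch holds)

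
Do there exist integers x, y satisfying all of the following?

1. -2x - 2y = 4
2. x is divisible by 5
Yes

Take x = 0, y = -2. Substituting into each constraint:
  (1) -2(0) - 2(-2) = 4 ✓
  (2) 0 = 5 × 0, remainder 0 ✓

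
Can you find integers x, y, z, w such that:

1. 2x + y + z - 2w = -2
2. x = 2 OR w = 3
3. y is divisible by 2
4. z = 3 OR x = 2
Yes

Take x = 2, y = 0, z = -6, w = 0. Substituting into each constraint:
  (1) 2(2) + 0 + (-6) - 2(0) = -2 ✓
  (2) x = 2, target 2 ✓ (first branch holds)
  (3) 0 = 2 × 0, remainder 0 ✓
  (4) x = 2, target 2 ✓ (second branch holds)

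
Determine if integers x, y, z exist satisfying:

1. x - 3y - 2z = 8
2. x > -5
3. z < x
Yes

Take x = 0, y = -2, z = -1. Substituting into each constraint:
  (1) 0 - 3(-2) - 2(-1) = 8 ✓
  (2) 0 > -5 ✓
  (3) -1 < 0 ✓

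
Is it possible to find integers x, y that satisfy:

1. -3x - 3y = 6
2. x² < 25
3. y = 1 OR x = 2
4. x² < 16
Yes

Take x = 2, y = -4. Substituting into each constraint:
  (1) -3(2) - 3(-4) = 6 ✓
  (2) x² = (2)² = 4, and 4 < 25 ✓
  (3) x = 2, target 2 ✓ (second branch holds)
  (4) x² = (2)² = 4, and 4 < 16 ✓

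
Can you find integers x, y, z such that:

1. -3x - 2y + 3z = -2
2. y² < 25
Yes

Take x = 0, y = 1, z = 0. Substituting into each constraint:
  (1) -3(0) - 2(1) + 3(0) = -2 ✓
  (2) y² = (1)² = 1, and 1 < 25 ✓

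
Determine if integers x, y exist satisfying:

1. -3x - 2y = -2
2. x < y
Yes

Take x = 0, y = 1. Substituting into each constraint:
  (1) -3(0) - 2(1) = -2 ✓
  (2) 0 < 1 ✓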